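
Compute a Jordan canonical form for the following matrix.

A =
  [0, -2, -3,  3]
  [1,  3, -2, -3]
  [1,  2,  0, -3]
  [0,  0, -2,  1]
J_3(1) ⊕ J_1(1)

The characteristic polynomial is
  det(x·I − A) = x^4 - 4*x^3 + 6*x^2 - 4*x + 1 = (x - 1)^4

Eigenvalues and multiplicities (the geometric multiplicity of λ is n − rank(A − λI), which equals the number of Jordan blocks for λ):
  λ = 1: algebraic multiplicity = 4, geometric multiplicity = 2

Determining the block sizes for each eigenvalue:
  λ = 1: with am = 4 and gm = 2, the partition is not yet determined (e.g. several partitions of 4 into 2 parts exist). Let N = A − (1)·I. Computing rank(N^1) = 2, rank(N^2) = 1, rank(N^3) = 0; the number of blocks of size ≥ j is rank(N^{j−1}) − rank(N^j), giving [2, 1, 1]. So we have 1 block(s) of size 3, 1 block(s) of size 1 → block sizes [3, 1]

Assembling the blocks gives a Jordan form
J =
  [1, 1, 0, 0]
  [0, 1, 1, 0]
  [0, 0, 1, 0]
  [0, 0, 0, 1]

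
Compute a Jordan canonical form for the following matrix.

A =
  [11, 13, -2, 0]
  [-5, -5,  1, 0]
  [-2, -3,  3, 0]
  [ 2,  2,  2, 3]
J_3(3) ⊕ J_1(3)

The characteristic polynomial is
  det(x·I − A) = x^4 - 12*x^3 + 54*x^2 - 108*x + 81 = (x - 3)^4

Eigenvalues and multiplicities (the geometric multiplicity of λ is n − rank(A − λI), which equals the number of Jordan blocks for λ):
  λ = 3: algebraic multiplicity = 4, geometric multiplicity = 2

Determining the block sizes for each eigenvalue:
  λ = 3: with am = 4 and gm = 2, the partition is not yet determined (e.g. several partitions of 4 into 2 parts exist). Let N = A − (3)·I. Computing rank(N^1) = 2, rank(N^2) = 1, rank(N^3) = 0; the number of blocks of size ≥ j is rank(N^{j−1}) − rank(N^j), giving [2, 1, 1]. So we have 1 block(s) of size 3, 1 block(s) of size 1 → block sizes [3, 1]

Assembling the blocks gives a Jordan form
J =
  [3, 1, 0, 0]
  [0, 3, 1, 0]
  [0, 0, 3, 0]
  [0, 0, 0, 3]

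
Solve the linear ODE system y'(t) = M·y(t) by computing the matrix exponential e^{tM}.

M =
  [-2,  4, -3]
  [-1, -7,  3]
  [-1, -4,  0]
e^{tM} =
  [t*exp(-3*t) + exp(-3*t), 4*t*exp(-3*t), -3*t*exp(-3*t)]
  [-t*exp(-3*t), -4*t*exp(-3*t) + exp(-3*t), 3*t*exp(-3*t)]
  [-t*exp(-3*t), -4*t*exp(-3*t), 3*t*exp(-3*t) + exp(-3*t)]

Strategy: write M = P · J · P⁻¹ where J is a Jordan canonical form, so e^{tM} = P · e^{tJ} · P⁻¹, and e^{tJ} can be computed block-by-block.

M has Jordan form
J =
  [-3,  1,  0]
  [ 0, -3,  0]
  [ 0,  0, -3]
(up to reordering of blocks).

Per-block formulas:
  For a 1×1 block at λ = -3: exp(t · [-3]) = [e^(-3t)].
  For a 2×2 Jordan block J_2(-3): exp(t · J_2(-3)) = e^(-3t)·(I + t·N), where N is the 2×2 nilpotent shift.

After assembling e^{tJ} and conjugating by P, we get:

e^{tM} =
  [t*exp(-3*t) + exp(-3*t), 4*t*exp(-3*t), -3*t*exp(-3*t)]
  [-t*exp(-3*t), -4*t*exp(-3*t) + exp(-3*t), 3*t*exp(-3*t)]
  [-t*exp(-3*t), -4*t*exp(-3*t), 3*t*exp(-3*t) + exp(-3*t)]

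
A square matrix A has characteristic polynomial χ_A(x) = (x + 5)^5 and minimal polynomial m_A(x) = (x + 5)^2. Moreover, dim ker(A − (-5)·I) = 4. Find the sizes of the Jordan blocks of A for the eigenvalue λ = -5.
Block sizes for λ = -5: [2, 1, 1, 1]

Step 1 — from the characteristic polynomial, algebraic multiplicity of λ = -5 is 5. From dim ker(A − (-5)·I) = 4, there are exactly 4 Jordan blocks for λ = -5.
Step 2 — from the minimal polynomial, the factor (x + 5)^2 tells us the largest block for λ = -5 has size 2.
Step 3 — with total size 5, 4 blocks, and largest block 2, the block sizes (in nonincreasing order) are [2, 1, 1, 1].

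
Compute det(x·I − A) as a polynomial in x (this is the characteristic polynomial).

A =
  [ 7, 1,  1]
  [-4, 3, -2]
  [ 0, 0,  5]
x^3 - 15*x^2 + 75*x - 125

Expanding det(x·I − A) (e.g. by cofactor expansion or by noting that A is similar to its Jordan form J, which has the same characteristic polynomial as A) gives
  χ_A(x) = x^3 - 15*x^2 + 75*x - 125
which factors as (x - 5)^3. The eigenvalues (with algebraic multiplicities) are λ = 5 with multiplicity 3.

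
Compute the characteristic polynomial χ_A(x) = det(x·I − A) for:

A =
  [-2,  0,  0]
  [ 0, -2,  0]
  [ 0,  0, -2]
x^3 + 6*x^2 + 12*x + 8

Expanding det(x·I − A) (e.g. by cofactor expansion or by noting that A is similar to its Jordan form J, which has the same characteristic polynomial as A) gives
  χ_A(x) = x^3 + 6*x^2 + 12*x + 8
which factors as (x + 2)^3. The eigenvalues (with algebraic multiplicities) are λ = -2 with multiplicity 3.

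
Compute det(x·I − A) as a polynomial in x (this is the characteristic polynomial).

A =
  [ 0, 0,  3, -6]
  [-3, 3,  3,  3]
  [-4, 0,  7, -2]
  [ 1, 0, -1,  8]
x^4 - 18*x^3 + 117*x^2 - 324*x + 324

Expanding det(x·I − A) (e.g. by cofactor expansion or by noting that A is similar to its Jordan form J, which has the same characteristic polynomial as A) gives
  χ_A(x) = x^4 - 18*x^3 + 117*x^2 - 324*x + 324
which factors as (x - 6)^2*(x - 3)^2. The eigenvalues (with algebraic multiplicities) are λ = 3 with multiplicity 2, λ = 6 with multiplicity 2.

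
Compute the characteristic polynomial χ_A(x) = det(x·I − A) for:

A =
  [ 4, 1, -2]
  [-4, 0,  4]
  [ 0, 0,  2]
x^3 - 6*x^2 + 12*x - 8

Expanding det(x·I − A) (e.g. by cofactor expansion or by noting that A is similar to its Jordan form J, which has the same characteristic polynomial as A) gives
  χ_A(x) = x^3 - 6*x^2 + 12*x - 8
which factors as (x - 2)^3. The eigenvalues (with algebraic multiplicities) are λ = 2 with multiplicity 3.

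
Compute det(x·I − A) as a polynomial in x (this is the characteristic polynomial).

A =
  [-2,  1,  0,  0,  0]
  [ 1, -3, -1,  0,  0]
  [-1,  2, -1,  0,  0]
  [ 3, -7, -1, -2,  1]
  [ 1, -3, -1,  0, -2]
x^5 + 10*x^4 + 40*x^3 + 80*x^2 + 80*x + 32

Expanding det(x·I − A) (e.g. by cofactor expansion or by noting that A is similar to its Jordan form J, which has the same characteristic polynomial as A) gives
  χ_A(x) = x^5 + 10*x^4 + 40*x^3 + 80*x^2 + 80*x + 32
which factors as (x + 2)^5. The eigenvalues (with algebraic multiplicities) are λ = -2 with multiplicity 5.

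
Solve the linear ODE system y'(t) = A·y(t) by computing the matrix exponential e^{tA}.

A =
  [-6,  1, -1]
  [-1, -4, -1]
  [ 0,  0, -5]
e^{tA} =
  [-t*exp(-5*t) + exp(-5*t), t*exp(-5*t), -t*exp(-5*t)]
  [-t*exp(-5*t), t*exp(-5*t) + exp(-5*t), -t*exp(-5*t)]
  [0, 0, exp(-5*t)]

Strategy: write A = P · J · P⁻¹ where J is a Jordan canonical form, so e^{tA} = P · e^{tJ} · P⁻¹, and e^{tJ} can be computed block-by-block.

A has Jordan form
J =
  [-5,  1,  0]
  [ 0, -5,  0]
  [ 0,  0, -5]
(up to reordering of blocks).

Per-block formulas:
  For a 1×1 block at λ = -5: exp(t · [-5]) = [e^(-5t)].
  For a 2×2 Jordan block J_2(-5): exp(t · J_2(-5)) = e^(-5t)·(I + t·N), where N is the 2×2 nilpotent shift.

After assembling e^{tJ} and conjugating by P, we get:

e^{tA} =
  [-t*exp(-5*t) + exp(-5*t), t*exp(-5*t), -t*exp(-5*t)]
  [-t*exp(-5*t), t*exp(-5*t) + exp(-5*t), -t*exp(-5*t)]
  [0, 0, exp(-5*t)]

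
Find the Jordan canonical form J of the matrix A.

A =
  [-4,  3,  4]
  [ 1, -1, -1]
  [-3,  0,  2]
J_3(-1)

The characteristic polynomial is
  det(x·I − A) = x^3 + 3*x^2 + 3*x + 1 = (x + 1)^3

Eigenvalues and multiplicities (the geometric multiplicity of λ is n − rank(A − λI), which equals the number of Jordan blocks for λ):
  λ = -1: algebraic multiplicity = 3, geometric multiplicity = 1

Determining the block sizes for each eigenvalue:
  λ = -1: one block (gm = 1), so the single block has size am = 3 → block sizes [3]

Assembling the blocks gives a Jordan form
J =
  [-1,  1,  0]
  [ 0, -1,  1]
  [ 0,  0, -1]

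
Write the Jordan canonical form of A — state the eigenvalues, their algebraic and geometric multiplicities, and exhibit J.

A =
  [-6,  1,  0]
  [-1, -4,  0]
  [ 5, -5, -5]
J_2(-5) ⊕ J_1(-5)

The characteristic polynomial is
  det(x·I − A) = x^3 + 15*x^2 + 75*x + 125 = (x + 5)^3

Eigenvalues and multiplicities (the geometric multiplicity of λ is n − rank(A − λI), which equals the number of Jordan blocks for λ):
  λ = -5: algebraic multiplicity = 3, geometric multiplicity = 2

Determining the block sizes for each eigenvalue:
  λ = -5: 2 blocks summing to 3 forces exactly one block of size 2 and the rest size 1 → block sizes [2, 1]

Assembling the blocks gives a Jordan form
J =
  [-5,  1,  0]
  [ 0, -5,  0]
  [ 0,  0, -5]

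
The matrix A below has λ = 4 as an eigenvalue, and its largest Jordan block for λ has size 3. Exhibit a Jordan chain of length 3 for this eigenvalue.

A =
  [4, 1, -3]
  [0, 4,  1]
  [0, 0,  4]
A Jordan chain for λ = 4 of length 3:
v_1 = (1, 0, 0)ᵀ
v_2 = (-3, 1, 0)ᵀ
v_3 = (0, 0, 1)ᵀ

Let N = A − (4)·I. We want v_3 with N^3 v_3 = 0 but N^2 v_3 ≠ 0; then v_{j-1} := N · v_j for j = 3, …, 2.

Pick v_3 = (0, 0, 1)ᵀ.
Then v_2 = N · v_3 = (-3, 1, 0)ᵀ.
Then v_1 = N · v_2 = (1, 0, 0)ᵀ.

Sanity check: (A − (4)·I) v_1 = (0, 0, 0)ᵀ = 0. ✓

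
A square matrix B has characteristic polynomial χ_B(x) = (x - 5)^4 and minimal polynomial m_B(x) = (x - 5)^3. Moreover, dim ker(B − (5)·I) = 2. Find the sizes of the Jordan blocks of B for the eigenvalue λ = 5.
Block sizes for λ = 5: [3, 1]

Step 1 — from the characteristic polynomial, algebraic multiplicity of λ = 5 is 4. From dim ker(B − (5)·I) = 2, there are exactly 2 Jordan blocks for λ = 5.
Step 2 — from the minimal polynomial, the factor (x − 5)^3 tells us the largest block for λ = 5 has size 3.
Step 3 — with total size 4, 2 blocks, and largest block 3, the block sizes (in nonincreasing order) are [3, 1].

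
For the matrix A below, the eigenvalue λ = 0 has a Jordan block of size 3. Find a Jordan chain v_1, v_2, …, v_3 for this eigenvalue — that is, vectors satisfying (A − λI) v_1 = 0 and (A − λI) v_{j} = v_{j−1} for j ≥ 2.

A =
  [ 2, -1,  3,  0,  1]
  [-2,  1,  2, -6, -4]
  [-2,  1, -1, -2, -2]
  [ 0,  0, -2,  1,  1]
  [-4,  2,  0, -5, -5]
A Jordan chain for λ = 0 of length 3:
v_1 = (1, 2, 0, 0, 0)ᵀ
v_2 = (2, 4, 0, -1, 1)ᵀ
v_3 = (1, 0, 0, -1, 0)ᵀ

Let N = A − (0)·I. We want v_3 with N^3 v_3 = 0 but N^2 v_3 ≠ 0; then v_{j-1} := N · v_j for j = 3, …, 2.

Pick v_3 = (1, 0, 0, -1, 0)ᵀ.
Then v_2 = N · v_3 = (2, 4, 0, -1, 1)ᵀ.
Then v_1 = N · v_2 = (1, 2, 0, 0, 0)ᵀ.

Sanity check: (A − (0)·I) v_1 = (0, 0, 0, 0, 0)ᵀ = 0. ✓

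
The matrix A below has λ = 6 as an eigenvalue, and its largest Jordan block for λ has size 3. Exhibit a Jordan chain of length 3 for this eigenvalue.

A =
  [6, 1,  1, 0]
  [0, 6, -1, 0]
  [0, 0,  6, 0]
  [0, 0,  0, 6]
A Jordan chain for λ = 6 of length 3:
v_1 = (-1, 0, 0, 0)ᵀ
v_2 = (1, -1, 0, 0)ᵀ
v_3 = (0, 0, 1, 0)ᵀ

Let N = A − (6)·I. We want v_3 with N^3 v_3 = 0 but N^2 v_3 ≠ 0; then v_{j-1} := N · v_j for j = 3, …, 2.

Pick v_3 = (0, 0, 1, 0)ᵀ.
Then v_2 = N · v_3 = (1, -1, 0, 0)ᵀ.
Then v_1 = N · v_2 = (-1, 0, 0, 0)ᵀ.

Sanity check: (A − (6)·I) v_1 = (0, 0, 0, 0)ᵀ = 0. ✓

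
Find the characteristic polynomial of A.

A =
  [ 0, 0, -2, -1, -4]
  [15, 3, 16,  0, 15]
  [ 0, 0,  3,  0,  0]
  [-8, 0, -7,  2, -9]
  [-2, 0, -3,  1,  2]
x^5 - 10*x^4 + 30*x^3 - 135*x + 162

Expanding det(x·I − A) (e.g. by cofactor expansion or by noting that A is similar to its Jordan form J, which has the same characteristic polynomial as A) gives
  χ_A(x) = x^5 - 10*x^4 + 30*x^3 - 135*x + 162
which factors as (x - 3)^4*(x + 2). The eigenvalues (with algebraic multiplicities) are λ = -2 with multiplicity 1, λ = 3 with multiplicity 4.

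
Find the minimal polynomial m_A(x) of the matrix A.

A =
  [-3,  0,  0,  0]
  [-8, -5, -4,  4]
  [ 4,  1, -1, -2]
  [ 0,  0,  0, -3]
x^2 + 6*x + 9

The characteristic polynomial is χ_A(x) = (x + 3)^4, so the eigenvalues are known. The minimal polynomial is
  m_A(x) = Π_λ (x − λ)^{k_λ}
where k_λ is the size of the *largest* Jordan block for λ (equivalently, the smallest k with (A − λI)^k v = 0 for every generalised eigenvector v of λ).

  λ = -3: largest Jordan block has size 2, contributing (x + 3)^2

So m_A(x) = (x + 3)^2 = x^2 + 6*x + 9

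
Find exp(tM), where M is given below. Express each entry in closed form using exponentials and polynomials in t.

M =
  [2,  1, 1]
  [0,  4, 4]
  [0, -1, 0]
e^{tM} =
  [exp(2*t), t^2*exp(2*t)/2 + t*exp(2*t), t^2*exp(2*t) + t*exp(2*t)]
  [0, 2*t*exp(2*t) + exp(2*t), 4*t*exp(2*t)]
  [0, -t*exp(2*t), -2*t*exp(2*t) + exp(2*t)]

Strategy: write M = P · J · P⁻¹ where J is a Jordan canonical form, so e^{tM} = P · e^{tJ} · P⁻¹, and e^{tJ} can be computed block-by-block.

M has Jordan form
J =
  [2, 1, 0]
  [0, 2, 1]
  [0, 0, 2]
(up to reordering of blocks).

Per-block formulas:
  For a 3×3 Jordan block J_3(2): exp(t · J_3(2)) = e^(2t)·(I + t·N + (t^2/2)·N^2), where N is the 3×3 nilpotent shift.

After assembling e^{tJ} and conjugating by P, we get:

e^{tM} =
  [exp(2*t), t^2*exp(2*t)/2 + t*exp(2*t), t^2*exp(2*t) + t*exp(2*t)]
  [0, 2*t*exp(2*t) + exp(2*t), 4*t*exp(2*t)]
  [0, -t*exp(2*t), -2*t*exp(2*t) + exp(2*t)]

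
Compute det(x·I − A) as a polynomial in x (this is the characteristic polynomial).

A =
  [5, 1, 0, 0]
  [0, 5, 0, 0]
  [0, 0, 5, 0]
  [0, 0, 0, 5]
x^4 - 20*x^3 + 150*x^2 - 500*x + 625

Expanding det(x·I − A) (e.g. by cofactor expansion or by noting that A is similar to its Jordan form J, which has the same characteristic polynomial as A) gives
  χ_A(x) = x^4 - 20*x^3 + 150*x^2 - 500*x + 625
which factors as (x - 5)^4. The eigenvalues (with algebraic multiplicities) are λ = 5 with multiplicity 4.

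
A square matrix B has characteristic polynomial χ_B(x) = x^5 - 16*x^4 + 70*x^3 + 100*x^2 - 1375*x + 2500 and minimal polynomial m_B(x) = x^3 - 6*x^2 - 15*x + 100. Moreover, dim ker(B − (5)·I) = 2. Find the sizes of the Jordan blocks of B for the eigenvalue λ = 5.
Block sizes for λ = 5: [2, 2]

Step 1 — from the characteristic polynomial, algebraic multiplicity of λ = 5 is 4. From dim ker(B − (5)·I) = 2, there are exactly 2 Jordan blocks for λ = 5.
Step 2 — from the minimal polynomial, the factor (x − 5)^2 tells us the largest block for λ = 5 has size 2.
Step 3 — with total size 4, 2 blocks, and largest block 2, the block sizes (in nonincreasing order) are [2, 2].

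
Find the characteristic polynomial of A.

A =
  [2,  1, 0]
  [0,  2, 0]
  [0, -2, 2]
x^3 - 6*x^2 + 12*x - 8

Expanding det(x·I − A) (e.g. by cofactor expansion or by noting that A is similar to its Jordan form J, which has the same characteristic polynomial as A) gives
  χ_A(x) = x^3 - 6*x^2 + 12*x - 8
which factors as (x - 2)^3. The eigenvalues (with algebraic multiplicities) are λ = 2 with multiplicity 3.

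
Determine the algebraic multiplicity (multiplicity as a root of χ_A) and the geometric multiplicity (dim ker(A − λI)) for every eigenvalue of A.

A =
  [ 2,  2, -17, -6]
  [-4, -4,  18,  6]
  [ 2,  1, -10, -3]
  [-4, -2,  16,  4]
λ = -2: alg = 4, geom = 2

Step 1 — factor the characteristic polynomial to read off the algebraic multiplicities:
  χ_A(x) = (x + 2)^4

Step 2 — compute geometric multiplicities via the rank-nullity identity g(λ) = n − rank(A − λI):
  rank(A − (-2)·I) = 2, so dim ker(A − (-2)·I) = n − 2 = 2

Summary:
  λ = -2: algebraic multiplicity = 4, geometric multiplicity = 2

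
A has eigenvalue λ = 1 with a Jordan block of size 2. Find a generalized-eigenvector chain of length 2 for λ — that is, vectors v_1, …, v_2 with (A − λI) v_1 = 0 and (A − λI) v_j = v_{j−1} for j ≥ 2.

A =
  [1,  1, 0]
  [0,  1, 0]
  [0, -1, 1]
A Jordan chain for λ = 1 of length 2:
v_1 = (1, 0, -1)ᵀ
v_2 = (0, 1, 0)ᵀ

Let N = A − (1)·I. We want v_2 with N^2 v_2 = 0 but N^1 v_2 ≠ 0; then v_{j-1} := N · v_j for j = 2, …, 2.

Pick v_2 = (0, 1, 0)ᵀ.
Then v_1 = N · v_2 = (1, 0, -1)ᵀ.

Sanity check: (A − (1)·I) v_1 = (0, 0, 0)ᵀ = 0. ✓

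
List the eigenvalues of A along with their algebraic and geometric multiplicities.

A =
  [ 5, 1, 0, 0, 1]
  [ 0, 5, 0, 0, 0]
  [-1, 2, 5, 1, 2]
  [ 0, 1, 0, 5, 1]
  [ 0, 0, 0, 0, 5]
λ = 5: alg = 5, geom = 3

Step 1 — factor the characteristic polynomial to read off the algebraic multiplicities:
  χ_A(x) = (x - 5)^5

Step 2 — compute geometric multiplicities via the rank-nullity identity g(λ) = n − rank(A − λI):
  rank(A − (5)·I) = 2, so dim ker(A − (5)·I) = n − 2 = 3

Summary:
  λ = 5: algebraic multiplicity = 5, geometric multiplicity = 3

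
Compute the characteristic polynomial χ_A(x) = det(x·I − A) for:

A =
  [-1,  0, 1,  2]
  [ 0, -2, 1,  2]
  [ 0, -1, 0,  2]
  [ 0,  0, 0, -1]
x^4 + 4*x^3 + 6*x^2 + 4*x + 1

Expanding det(x·I − A) (e.g. by cofactor expansion or by noting that A is similar to its Jordan form J, which has the same characteristic polynomial as A) gives
  χ_A(x) = x^4 + 4*x^3 + 6*x^2 + 4*x + 1
which factors as (x + 1)^4. The eigenvalues (with algebraic multiplicities) are λ = -1 with multiplicity 4.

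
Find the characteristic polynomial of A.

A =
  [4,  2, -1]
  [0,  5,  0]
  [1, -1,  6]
x^3 - 15*x^2 + 75*x - 125

Expanding det(x·I − A) (e.g. by cofactor expansion or by noting that A is similar to its Jordan form J, which has the same characteristic polynomial as A) gives
  χ_A(x) = x^3 - 15*x^2 + 75*x - 125
which factors as (x - 5)^3. The eigenvalues (with algebraic multiplicities) are λ = 5 with multiplicity 3.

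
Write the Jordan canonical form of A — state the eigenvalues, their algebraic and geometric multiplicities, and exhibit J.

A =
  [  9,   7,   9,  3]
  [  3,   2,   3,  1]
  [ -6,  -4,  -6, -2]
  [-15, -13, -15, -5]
J_3(0) ⊕ J_1(0)

The characteristic polynomial is
  det(x·I − A) = x^4

Eigenvalues and multiplicities (the geometric multiplicity of λ is n − rank(A − λI), which equals the number of Jordan blocks for λ):
  λ = 0: algebraic multiplicity = 4, geometric multiplicity = 2

Determining the block sizes for each eigenvalue:
  λ = 0: with am = 4 and gm = 2, the partition is not yet determined (e.g. several partitions of 4 into 2 parts exist). Let N = A − (0)·I. Computing rank(N^1) = 2, rank(N^2) = 1, rank(N^3) = 0; the number of blocks of size ≥ j is rank(N^{j−1}) − rank(N^j), giving [2, 1, 1]. So we have 1 block(s) of size 3, 1 block(s) of size 1 → block sizes [3, 1]

Assembling the blocks gives a Jordan form
J =
  [0, 1, 0, 0]
  [0, 0, 1, 0]
  [0, 0, 0, 0]
  [0, 0, 0, 0]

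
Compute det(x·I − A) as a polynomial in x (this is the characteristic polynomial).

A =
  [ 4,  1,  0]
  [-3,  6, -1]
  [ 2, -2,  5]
x^3 - 15*x^2 + 75*x - 125

Expanding det(x·I − A) (e.g. by cofactor expansion or by noting that A is similar to its Jordan form J, which has the same characteristic polynomial as A) gives
  χ_A(x) = x^3 - 15*x^2 + 75*x - 125
which factors as (x - 5)^3. The eigenvalues (with algebraic multiplicities) are λ = 5 with multiplicity 3.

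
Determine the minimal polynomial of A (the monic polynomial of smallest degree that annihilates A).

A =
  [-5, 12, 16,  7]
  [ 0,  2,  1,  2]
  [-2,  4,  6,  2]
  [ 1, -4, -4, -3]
x^2

The characteristic polynomial is χ_A(x) = x^4, so the eigenvalues are known. The minimal polynomial is
  m_A(x) = Π_λ (x − λ)^{k_λ}
where k_λ is the size of the *largest* Jordan block for λ (equivalently, the smallest k with (A − λI)^k v = 0 for every generalised eigenvector v of λ).

  λ = 0: largest Jordan block has size 2, contributing (x − 0)^2

So m_A(x) = x^2 = x^2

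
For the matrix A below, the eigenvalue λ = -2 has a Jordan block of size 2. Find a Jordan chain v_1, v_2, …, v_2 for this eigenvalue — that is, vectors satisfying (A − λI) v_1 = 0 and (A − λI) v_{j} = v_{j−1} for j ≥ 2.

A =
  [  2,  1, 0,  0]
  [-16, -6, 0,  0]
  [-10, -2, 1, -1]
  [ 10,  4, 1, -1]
A Jordan chain for λ = -2 of length 2:
v_1 = (4, -16, 8, 16)ᵀ
v_2 = (1, 0, 6, 0)ᵀ

Let N = A − (-2)·I. We want v_2 with N^2 v_2 = 0 but N^1 v_2 ≠ 0; then v_{j-1} := N · v_j for j = 2, …, 2.

Pick v_2 = (1, 0, 6, 0)ᵀ.
Then v_1 = N · v_2 = (4, -16, 8, 16)ᵀ.

Sanity check: (A − (-2)·I) v_1 = (0, 0, 0, 0)ᵀ = 0. ✓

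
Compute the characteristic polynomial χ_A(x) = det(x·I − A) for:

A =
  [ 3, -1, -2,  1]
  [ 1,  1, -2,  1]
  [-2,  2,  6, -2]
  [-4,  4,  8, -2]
x^4 - 8*x^3 + 24*x^2 - 32*x + 16

Expanding det(x·I − A) (e.g. by cofactor expansion or by noting that A is similar to its Jordan form J, which has the same characteristic polynomial as A) gives
  χ_A(x) = x^4 - 8*x^3 + 24*x^2 - 32*x + 16
which factors as (x - 2)^4. The eigenvalues (with algebraic multiplicities) are λ = 2 with multiplicity 4.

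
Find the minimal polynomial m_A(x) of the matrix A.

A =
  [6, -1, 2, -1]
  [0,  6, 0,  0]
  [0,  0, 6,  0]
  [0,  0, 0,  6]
x^2 - 12*x + 36

The characteristic polynomial is χ_A(x) = (x - 6)^4, so the eigenvalues are known. The minimal polynomial is
  m_A(x) = Π_λ (x − λ)^{k_λ}
where k_λ is the size of the *largest* Jordan block for λ (equivalently, the smallest k with (A − λI)^k v = 0 for every generalised eigenvector v of λ).

  λ = 6: largest Jordan block has size 2, contributing (x − 6)^2

So m_A(x) = (x - 6)^2 = x^2 - 12*x + 36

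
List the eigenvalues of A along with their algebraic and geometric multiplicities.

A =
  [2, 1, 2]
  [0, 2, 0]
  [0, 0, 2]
λ = 2: alg = 3, geom = 2

Step 1 — factor the characteristic polynomial to read off the algebraic multiplicities:
  χ_A(x) = (x - 2)^3

Step 2 — compute geometric multiplicities via the rank-nullity identity g(λ) = n − rank(A − λI):
  rank(A − (2)·I) = 1, so dim ker(A − (2)·I) = n − 1 = 2

Summary:
  λ = 2: algebraic multiplicity = 3, geometric multiplicity = 2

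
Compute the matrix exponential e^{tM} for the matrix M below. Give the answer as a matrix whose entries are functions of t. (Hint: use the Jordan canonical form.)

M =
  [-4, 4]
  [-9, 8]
e^{tM} =
  [-6*t*exp(2*t) + exp(2*t), 4*t*exp(2*t)]
  [-9*t*exp(2*t), 6*t*exp(2*t) + exp(2*t)]

Strategy: write M = P · J · P⁻¹ where J is a Jordan canonical form, so e^{tM} = P · e^{tJ} · P⁻¹, and e^{tJ} can be computed block-by-block.

M has Jordan form
J =
  [2, 1]
  [0, 2]
(up to reordering of blocks).

Per-block formulas:
  For a 2×2 Jordan block J_2(2): exp(t · J_2(2)) = e^(2t)·(I + t·N), where N is the 2×2 nilpotent shift.

After assembling e^{tJ} and conjugating by P, we get:

e^{tM} =
  [-6*t*exp(2*t) + exp(2*t), 4*t*exp(2*t)]
  [-9*t*exp(2*t), 6*t*exp(2*t) + exp(2*t)]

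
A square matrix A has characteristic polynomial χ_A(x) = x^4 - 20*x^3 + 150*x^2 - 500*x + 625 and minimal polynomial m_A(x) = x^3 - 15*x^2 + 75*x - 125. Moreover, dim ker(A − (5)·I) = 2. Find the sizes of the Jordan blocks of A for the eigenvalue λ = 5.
Block sizes for λ = 5: [3, 1]

Step 1 — from the characteristic polynomial, algebraic multiplicity of λ = 5 is 4. From dim ker(A − (5)·I) = 2, there are exactly 2 Jordan blocks for λ = 5.
Step 2 — from the minimal polynomial, the factor (x − 5)^3 tells us the largest block for λ = 5 has size 3.
Step 3 — with total size 4, 2 blocks, and largest block 3, the block sizes (in nonincreasing order) are [3, 1].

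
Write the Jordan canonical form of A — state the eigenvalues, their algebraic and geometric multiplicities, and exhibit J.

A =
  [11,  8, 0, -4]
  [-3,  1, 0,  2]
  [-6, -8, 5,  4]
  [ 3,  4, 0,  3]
J_2(5) ⊕ J_1(5) ⊕ J_1(5)

The characteristic polynomial is
  det(x·I − A) = x^4 - 20*x^3 + 150*x^2 - 500*x + 625 = (x - 5)^4

Eigenvalues and multiplicities (the geometric multiplicity of λ is n − rank(A − λI), which equals the number of Jordan blocks for λ):
  λ = 5: algebraic multiplicity = 4, geometric multiplicity = 3

Determining the block sizes for each eigenvalue:
  λ = 5: 3 blocks summing to 4 forces exactly one block of size 2 and the rest size 1 → block sizes [2, 1, 1]

Assembling the blocks gives a Jordan form
J =
  [5, 1, 0, 0]
  [0, 5, 0, 0]
  [0, 0, 5, 0]
  [0, 0, 0, 5]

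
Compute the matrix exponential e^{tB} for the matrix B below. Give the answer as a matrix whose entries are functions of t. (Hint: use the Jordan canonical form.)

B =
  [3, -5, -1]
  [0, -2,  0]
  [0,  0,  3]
e^{tB} =
  [exp(3*t), -exp(3*t) + exp(-2*t), -t*exp(3*t)]
  [0, exp(-2*t), 0]
  [0, 0, exp(3*t)]

Strategy: write B = P · J · P⁻¹ where J is a Jordan canonical form, so e^{tB} = P · e^{tJ} · P⁻¹, and e^{tJ} can be computed block-by-block.

B has Jordan form
J =
  [-2, 0, 0]
  [ 0, 3, 1]
  [ 0, 0, 3]
(up to reordering of blocks).

Per-block formulas:
  For a 1×1 block at λ = -2: exp(t · [-2]) = [e^(-2t)].
  For a 2×2 Jordan block J_2(3): exp(t · J_2(3)) = e^(3t)·(I + t·N), where N is the 2×2 nilpotent shift.

After assembling e^{tJ} and conjugating by P, we get:

e^{tB} =
  [exp(3*t), -exp(3*t) + exp(-2*t), -t*exp(3*t)]
  [0, exp(-2*t), 0]
  [0, 0, exp(3*t)]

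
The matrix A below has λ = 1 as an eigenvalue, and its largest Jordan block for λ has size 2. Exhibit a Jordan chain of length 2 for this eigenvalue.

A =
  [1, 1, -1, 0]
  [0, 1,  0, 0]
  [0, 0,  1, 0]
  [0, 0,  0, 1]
A Jordan chain for λ = 1 of length 2:
v_1 = (1, 0, 0, 0)ᵀ
v_2 = (0, 1, 0, 0)ᵀ

Let N = A − (1)·I. We want v_2 with N^2 v_2 = 0 but N^1 v_2 ≠ 0; then v_{j-1} := N · v_j for j = 2, …, 2.

Pick v_2 = (0, 1, 0, 0)ᵀ.
Then v_1 = N · v_2 = (1, 0, 0, 0)ᵀ.

Sanity check: (A − (1)·I) v_1 = (0, 0, 0, 0)ᵀ = 0. ✓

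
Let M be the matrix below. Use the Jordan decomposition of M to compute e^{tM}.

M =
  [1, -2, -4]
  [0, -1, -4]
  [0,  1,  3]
e^{tM} =
  [exp(t), -2*t*exp(t), -4*t*exp(t)]
  [0, -2*t*exp(t) + exp(t), -4*t*exp(t)]
  [0, t*exp(t), 2*t*exp(t) + exp(t)]

Strategy: write M = P · J · P⁻¹ where J is a Jordan canonical form, so e^{tM} = P · e^{tJ} · P⁻¹, and e^{tJ} can be computed block-by-block.

M has Jordan form
J =
  [1, 1, 0]
  [0, 1, 0]
  [0, 0, 1]
(up to reordering of blocks).

Per-block formulas:
  For a 1×1 block at λ = 1: exp(t · [1]) = [e^(1t)].
  For a 2×2 Jordan block J_2(1): exp(t · J_2(1)) = e^(1t)·(I + t·N), where N is the 2×2 nilpotent shift.

After assembling e^{tJ} and conjugating by P, we get:

e^{tM} =
  [exp(t), -2*t*exp(t), -4*t*exp(t)]
  [0, -2*t*exp(t) + exp(t), -4*t*exp(t)]
  [0, t*exp(t), 2*t*exp(t) + exp(t)]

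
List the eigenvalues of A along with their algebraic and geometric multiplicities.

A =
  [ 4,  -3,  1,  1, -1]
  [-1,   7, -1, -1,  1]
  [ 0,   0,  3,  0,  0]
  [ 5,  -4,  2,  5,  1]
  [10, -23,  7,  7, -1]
λ = 3: alg = 4, geom = 2; λ = 6: alg = 1, geom = 1

Step 1 — factor the characteristic polynomial to read off the algebraic multiplicities:
  χ_A(x) = (x - 6)*(x - 3)^4

Step 2 — compute geometric multiplicities via the rank-nullity identity g(λ) = n − rank(A − λI):
  rank(A − (3)·I) = 3, so dim ker(A − (3)·I) = n − 3 = 2
  rank(A − (6)·I) = 4, so dim ker(A − (6)·I) = n − 4 = 1

Summary:
  λ = 3: algebraic multiplicity = 4, geometric multiplicity = 2
  λ = 6: algebraic multiplicity = 1, geometric multiplicity = 1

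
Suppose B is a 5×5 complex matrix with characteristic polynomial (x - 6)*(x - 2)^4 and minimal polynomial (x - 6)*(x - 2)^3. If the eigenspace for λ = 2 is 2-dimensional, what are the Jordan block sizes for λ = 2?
Block sizes for λ = 2: [3, 1]

Step 1 — from the characteristic polynomial, algebraic multiplicity of λ = 2 is 4. From dim ker(B − (2)·I) = 2, there are exactly 2 Jordan blocks for λ = 2.
Step 2 — from the minimal polynomial, the factor (x − 2)^3 tells us the largest block for λ = 2 has size 3.
Step 3 — with total size 4, 2 blocks, and largest block 3, the block sizes (in nonincreasing order) are [3, 1].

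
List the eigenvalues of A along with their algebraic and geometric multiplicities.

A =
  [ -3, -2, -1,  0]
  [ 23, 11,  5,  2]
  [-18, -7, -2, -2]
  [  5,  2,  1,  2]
λ = 2: alg = 4, geom = 2

Step 1 — factor the characteristic polynomial to read off the algebraic multiplicities:
  χ_A(x) = (x - 2)^4

Step 2 — compute geometric multiplicities via the rank-nullity identity g(λ) = n − rank(A − λI):
  rank(A − (2)·I) = 2, so dim ker(A − (2)·I) = n − 2 = 2

Summary:
  λ = 2: algebraic multiplicity = 4, geometric multiplicity = 2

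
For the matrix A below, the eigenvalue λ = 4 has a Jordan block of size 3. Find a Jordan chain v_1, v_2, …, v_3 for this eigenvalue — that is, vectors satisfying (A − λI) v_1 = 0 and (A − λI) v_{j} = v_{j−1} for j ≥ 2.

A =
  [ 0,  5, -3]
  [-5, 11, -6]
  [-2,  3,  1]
A Jordan chain for λ = 4 of length 3:
v_1 = (-3, -3, -1)ᵀ
v_2 = (-4, -5, -2)ᵀ
v_3 = (1, 0, 0)ᵀ

Let N = A − (4)·I. We want v_3 with N^3 v_3 = 0 but N^2 v_3 ≠ 0; then v_{j-1} := N · v_j for j = 3, …, 2.

Pick v_3 = (1, 0, 0)ᵀ.
Then v_2 = N · v_3 = (-4, -5, -2)ᵀ.
Then v_1 = N · v_2 = (-3, -3, -1)ᵀ.

Sanity check: (A − (4)·I) v_1 = (0, 0, 0)ᵀ = 0. ✓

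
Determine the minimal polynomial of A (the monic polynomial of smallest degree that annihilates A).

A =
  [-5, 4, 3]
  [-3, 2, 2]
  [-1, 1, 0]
x^3 + 3*x^2 + 3*x + 1

The characteristic polynomial is χ_A(x) = (x + 1)^3, so the eigenvalues are known. The minimal polynomial is
  m_A(x) = Π_λ (x − λ)^{k_λ}
where k_λ is the size of the *largest* Jordan block for λ (equivalently, the smallest k with (A − λI)^k v = 0 for every generalised eigenvector v of λ).

  λ = -1: largest Jordan block has size 3, contributing (x + 1)^3

So m_A(x) = (x + 1)^3 = x^3 + 3*x^2 + 3*x + 1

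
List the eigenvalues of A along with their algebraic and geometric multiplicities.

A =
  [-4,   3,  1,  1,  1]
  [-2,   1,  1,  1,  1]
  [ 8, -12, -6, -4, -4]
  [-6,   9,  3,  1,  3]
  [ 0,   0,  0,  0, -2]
λ = -2: alg = 5, geom = 4

Step 1 — factor the characteristic polynomial to read off the algebraic multiplicities:
  χ_A(x) = (x + 2)^5

Step 2 — compute geometric multiplicities via the rank-nullity identity g(λ) = n − rank(A − λI):
  rank(A − (-2)·I) = 1, so dim ker(A − (-2)·I) = n − 1 = 4

Summary:
  λ = -2: algebraic multiplicity = 5, geometric multiplicity = 4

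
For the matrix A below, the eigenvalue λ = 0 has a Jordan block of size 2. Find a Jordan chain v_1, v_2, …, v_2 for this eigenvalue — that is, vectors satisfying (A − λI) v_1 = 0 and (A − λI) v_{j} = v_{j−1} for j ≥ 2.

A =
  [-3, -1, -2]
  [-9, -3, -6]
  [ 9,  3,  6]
A Jordan chain for λ = 0 of length 2:
v_1 = (-3, -9, 9)ᵀ
v_2 = (1, 0, 0)ᵀ

Let N = A − (0)·I. We want v_2 with N^2 v_2 = 0 but N^1 v_2 ≠ 0; then v_{j-1} := N · v_j for j = 2, …, 2.

Pick v_2 = (1, 0, 0)ᵀ.
Then v_1 = N · v_2 = (-3, -9, 9)ᵀ.

Sanity check: (A − (0)·I) v_1 = (0, 0, 0)ᵀ = 0. ✓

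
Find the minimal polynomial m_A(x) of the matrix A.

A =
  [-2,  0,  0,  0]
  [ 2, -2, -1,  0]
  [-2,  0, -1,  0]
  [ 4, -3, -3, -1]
x^2 + 3*x + 2

The characteristic polynomial is χ_A(x) = (x + 1)^2*(x + 2)^2, so the eigenvalues are known. The minimal polynomial is
  m_A(x) = Π_λ (x − λ)^{k_λ}
where k_λ is the size of the *largest* Jordan block for λ (equivalently, the smallest k with (A − λI)^k v = 0 for every generalised eigenvector v of λ).

  λ = -2: largest Jordan block has size 1, contributing (x + 2)
  λ = -1: largest Jordan block has size 1, contributing (x + 1)

So m_A(x) = (x + 1)*(x + 2) = x^2 + 3*x + 2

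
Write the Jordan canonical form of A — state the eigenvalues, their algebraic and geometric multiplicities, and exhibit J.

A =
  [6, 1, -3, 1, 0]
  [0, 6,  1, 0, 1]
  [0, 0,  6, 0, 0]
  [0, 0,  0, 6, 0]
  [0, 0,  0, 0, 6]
J_3(6) ⊕ J_1(6) ⊕ J_1(6)

The characteristic polynomial is
  det(x·I − A) = x^5 - 30*x^4 + 360*x^3 - 2160*x^2 + 6480*x - 7776 = (x - 6)^5

Eigenvalues and multiplicities (the geometric multiplicity of λ is n − rank(A − λI), which equals the number of Jordan blocks for λ):
  λ = 6: algebraic multiplicity = 5, geometric multiplicity = 3

Determining the block sizes for each eigenvalue:
  λ = 6: with am = 5 and gm = 3, the partition is not yet determined (e.g. several partitions of 5 into 3 parts exist). Let N = A − (6)·I. Computing rank(N^1) = 2, rank(N^2) = 1, rank(N^3) = 0; the number of blocks of size ≥ j is rank(N^{j−1}) − rank(N^j), giving [3, 1, 1]. So we have 1 block(s) of size 3, 2 block(s) of size 1 → block sizes [3, 1, 1]

Assembling the blocks gives a Jordan form
J =
  [6, 1, 0, 0, 0]
  [0, 6, 1, 0, 0]
  [0, 0, 6, 0, 0]
  [0, 0, 0, 6, 0]
  [0, 0, 0, 0, 6]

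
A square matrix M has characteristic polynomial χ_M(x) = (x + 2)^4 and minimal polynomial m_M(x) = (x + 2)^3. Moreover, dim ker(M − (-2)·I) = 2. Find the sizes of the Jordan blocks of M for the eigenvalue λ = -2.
Block sizes for λ = -2: [3, 1]

Step 1 — from the characteristic polynomial, algebraic multiplicity of λ = -2 is 4. From dim ker(M − (-2)·I) = 2, there are exactly 2 Jordan blocks for λ = -2.
Step 2 — from the minimal polynomial, the factor (x + 2)^3 tells us the largest block for λ = -2 has size 3.
Step 3 — with total size 4, 2 blocks, and largest block 3, the block sizes (in nonincreasing order) are [3, 1].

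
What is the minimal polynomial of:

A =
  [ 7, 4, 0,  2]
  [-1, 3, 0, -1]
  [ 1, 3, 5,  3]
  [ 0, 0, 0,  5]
x^3 - 15*x^2 + 75*x - 125

The characteristic polynomial is χ_A(x) = (x - 5)^4, so the eigenvalues are known. The minimal polynomial is
  m_A(x) = Π_λ (x − λ)^{k_λ}
where k_λ is the size of the *largest* Jordan block for λ (equivalently, the smallest k with (A − λI)^k v = 0 for every generalised eigenvector v of λ).

  λ = 5: largest Jordan block has size 3, contributing (x − 5)^3

So m_A(x) = (x - 5)^3 = x^3 - 15*x^2 + 75*x - 125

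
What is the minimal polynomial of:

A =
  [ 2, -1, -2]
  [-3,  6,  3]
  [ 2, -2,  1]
x^3 - 9*x^2 + 27*x - 27

The characteristic polynomial is χ_A(x) = (x - 3)^3, so the eigenvalues are known. The minimal polynomial is
  m_A(x) = Π_λ (x − λ)^{k_λ}
where k_λ is the size of the *largest* Jordan block for λ (equivalently, the smallest k with (A − λI)^k v = 0 for every generalised eigenvector v of λ).

  λ = 3: largest Jordan block has size 3, contributing (x − 3)^3

So m_A(x) = (x - 3)^3 = x^3 - 9*x^2 + 27*x - 27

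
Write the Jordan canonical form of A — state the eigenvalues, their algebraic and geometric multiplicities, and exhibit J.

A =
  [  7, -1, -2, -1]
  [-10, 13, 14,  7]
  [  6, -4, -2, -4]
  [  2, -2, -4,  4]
J_2(5) ⊕ J_1(6) ⊕ J_1(6)

The characteristic polynomial is
  det(x·I − A) = x^4 - 22*x^3 + 181*x^2 - 660*x + 900 = (x - 6)^2*(x - 5)^2

Eigenvalues and multiplicities (the geometric multiplicity of λ is n − rank(A − λI), which equals the number of Jordan blocks for λ):
  λ = 5: algebraic multiplicity = 2, geometric multiplicity = 1
  λ = 6: algebraic multiplicity = 2, geometric multiplicity = 2

Determining the block sizes for each eigenvalue:
  λ = 5: one block (gm = 1), so the single block has size am = 2 → block sizes [2]
  λ = 6: gm = am = 2, so every block has size 1 → block sizes [1, 1]

Assembling the blocks gives a Jordan form
J =
  [5, 1, 0, 0]
  [0, 5, 0, 0]
  [0, 0, 6, 0]
  [0, 0, 0, 6]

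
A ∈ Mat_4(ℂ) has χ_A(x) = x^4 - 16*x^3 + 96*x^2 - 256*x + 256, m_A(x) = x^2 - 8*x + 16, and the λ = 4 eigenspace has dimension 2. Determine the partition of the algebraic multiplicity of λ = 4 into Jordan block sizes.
Block sizes for λ = 4: [2, 2]

Step 1 — from the characteristic polynomial, algebraic multiplicity of λ = 4 is 4. From dim ker(A − (4)·I) = 2, there are exactly 2 Jordan blocks for λ = 4.
Step 2 — from the minimal polynomial, the factor (x − 4)^2 tells us the largest block for λ = 4 has size 2.
Step 3 — with total size 4, 2 blocks, and largest block 2, the block sizes (in nonincreasing order) are [2, 2].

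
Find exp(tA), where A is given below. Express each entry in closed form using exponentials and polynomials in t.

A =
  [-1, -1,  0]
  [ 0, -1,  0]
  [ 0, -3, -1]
e^{tA} =
  [exp(-t), -t*exp(-t), 0]
  [0, exp(-t), 0]
  [0, -3*t*exp(-t), exp(-t)]

Strategy: write A = P · J · P⁻¹ where J is a Jordan canonical form, so e^{tA} = P · e^{tJ} · P⁻¹, and e^{tJ} can be computed block-by-block.

A has Jordan form
J =
  [-1,  1,  0]
  [ 0, -1,  0]
  [ 0,  0, -1]
(up to reordering of blocks).

Per-block formulas:
  For a 1×1 block at λ = -1: exp(t · [-1]) = [e^(-1t)].
  For a 2×2 Jordan block J_2(-1): exp(t · J_2(-1)) = e^(-1t)·(I + t·N), where N is the 2×2 nilpotent shift.

After assembling e^{tJ} and conjugating by P, we get:

e^{tA} =
  [exp(-t), -t*exp(-t), 0]
  [0, exp(-t), 0]
  [0, -3*t*exp(-t), exp(-t)]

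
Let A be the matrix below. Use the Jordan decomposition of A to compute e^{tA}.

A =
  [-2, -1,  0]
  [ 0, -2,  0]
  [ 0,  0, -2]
e^{tA} =
  [exp(-2*t), -t*exp(-2*t), 0]
  [0, exp(-2*t), 0]
  [0, 0, exp(-2*t)]

Strategy: write A = P · J · P⁻¹ where J is a Jordan canonical form, so e^{tA} = P · e^{tJ} · P⁻¹, and e^{tJ} can be computed block-by-block.

A has Jordan form
J =
  [-2,  1,  0]
  [ 0, -2,  0]
  [ 0,  0, -2]
(up to reordering of blocks).

Per-block formulas:
  For a 1×1 block at λ = -2: exp(t · [-2]) = [e^(-2t)].
  For a 2×2 Jordan block J_2(-2): exp(t · J_2(-2)) = e^(-2t)·(I + t·N), where N is the 2×2 nilpotent shift.

After assembling e^{tJ} and conjugating by P, we get:

e^{tA} =
  [exp(-2*t), -t*exp(-2*t), 0]
  [0, exp(-2*t), 0]
  [0, 0, exp(-2*t)]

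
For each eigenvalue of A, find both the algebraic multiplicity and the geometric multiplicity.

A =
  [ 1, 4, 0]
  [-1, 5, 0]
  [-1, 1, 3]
λ = 3: alg = 3, geom = 1

Step 1 — factor the characteristic polynomial to read off the algebraic multiplicities:
  χ_A(x) = (x - 3)^3

Step 2 — compute geometric multiplicities via the rank-nullity identity g(λ) = n − rank(A − λI):
  rank(A − (3)·I) = 2, so dim ker(A − (3)·I) = n − 2 = 1

Summary:
  λ = 3: algebraic multiplicity = 3, geometric multiplicity = 1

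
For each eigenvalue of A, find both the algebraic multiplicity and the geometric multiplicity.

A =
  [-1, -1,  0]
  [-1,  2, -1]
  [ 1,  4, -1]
λ = 0: alg = 3, geom = 1

Step 1 — factor the characteristic polynomial to read off the algebraic multiplicities:
  χ_A(x) = x^3

Step 2 — compute geometric multiplicities via the rank-nullity identity g(λ) = n − rank(A − λI):
  rank(A − (0)·I) = 2, so dim ker(A − (0)·I) = n − 2 = 1

Summary:
  λ = 0: algebraic multiplicity = 3, geometric multiplicity = 1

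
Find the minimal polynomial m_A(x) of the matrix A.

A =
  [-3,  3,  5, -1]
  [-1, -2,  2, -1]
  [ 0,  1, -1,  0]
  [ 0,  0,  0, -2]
x^3 + 6*x^2 + 12*x + 8

The characteristic polynomial is χ_A(x) = (x + 2)^4, so the eigenvalues are known. The minimal polynomial is
  m_A(x) = Π_λ (x − λ)^{k_λ}
where k_λ is the size of the *largest* Jordan block for λ (equivalently, the smallest k with (A − λI)^k v = 0 for every generalised eigenvector v of λ).

  λ = -2: largest Jordan block has size 3, contributing (x + 2)^3

So m_A(x) = (x + 2)^3 = x^3 + 6*x^2 + 12*x + 8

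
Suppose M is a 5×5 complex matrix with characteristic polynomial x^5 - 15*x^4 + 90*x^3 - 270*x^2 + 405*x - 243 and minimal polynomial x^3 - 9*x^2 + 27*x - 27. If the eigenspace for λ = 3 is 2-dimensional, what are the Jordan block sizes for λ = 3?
Block sizes for λ = 3: [3, 2]

Step 1 — from the characteristic polynomial, algebraic multiplicity of λ = 3 is 5. From dim ker(M − (3)·I) = 2, there are exactly 2 Jordan blocks for λ = 3.
Step 2 — from the minimal polynomial, the factor (x − 3)^3 tells us the largest block for λ = 3 has size 3.
Step 3 — with total size 5, 2 blocks, and largest block 3, the block sizes (in nonincreasing order) are [3, 2].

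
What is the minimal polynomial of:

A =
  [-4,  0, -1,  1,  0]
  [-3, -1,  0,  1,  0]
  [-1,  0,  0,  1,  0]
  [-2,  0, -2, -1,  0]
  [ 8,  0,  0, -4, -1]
x^4 + 6*x^3 + 12*x^2 + 10*x + 3

The characteristic polynomial is χ_A(x) = (x + 1)^4*(x + 3), so the eigenvalues are known. The minimal polynomial is
  m_A(x) = Π_λ (x − λ)^{k_λ}
where k_λ is the size of the *largest* Jordan block for λ (equivalently, the smallest k with (A − λI)^k v = 0 for every generalised eigenvector v of λ).

  λ = -3: largest Jordan block has size 1, contributing (x + 3)
  λ = -1: largest Jordan block has size 3, contributing (x + 1)^3

So m_A(x) = (x + 1)^3*(x + 3) = x^4 + 6*x^3 + 12*x^2 + 10*x + 3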